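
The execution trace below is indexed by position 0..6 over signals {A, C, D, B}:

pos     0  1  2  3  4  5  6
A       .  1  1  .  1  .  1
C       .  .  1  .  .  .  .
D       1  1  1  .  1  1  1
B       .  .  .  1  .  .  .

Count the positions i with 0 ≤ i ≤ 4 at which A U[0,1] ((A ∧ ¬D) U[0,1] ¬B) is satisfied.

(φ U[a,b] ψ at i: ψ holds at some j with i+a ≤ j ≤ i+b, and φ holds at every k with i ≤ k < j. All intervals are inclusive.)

Evaluate at each i in [0,4]:
  i=0: ✓ (rhs at j=0)
  i=1: ✓ (rhs at j=1)
  i=2: ✓ (rhs at j=2)
  i=3: ✗ (lhs fails at k=3 before rhs at j=4)
  i=4: ✓ (rhs at j=4)
Positions where it holds: {0, 1, 2, 4} → 4.

4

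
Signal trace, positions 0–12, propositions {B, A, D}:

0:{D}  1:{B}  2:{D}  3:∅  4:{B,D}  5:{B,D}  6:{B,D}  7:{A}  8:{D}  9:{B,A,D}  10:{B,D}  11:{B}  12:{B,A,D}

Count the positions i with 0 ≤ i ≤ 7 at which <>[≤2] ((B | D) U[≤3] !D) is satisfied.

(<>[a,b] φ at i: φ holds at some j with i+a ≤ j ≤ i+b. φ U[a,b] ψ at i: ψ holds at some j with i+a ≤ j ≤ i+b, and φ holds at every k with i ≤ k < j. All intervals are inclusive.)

8

Evaluate at each i in [0,7]:
  i=0: ✓ (witness j=0)
  i=1: ✓ (witness j=1)
  i=2: ✓ (witness j=2)
  i=3: ✓ (witness j=3)
  i=4: ✓ (witness j=4)
  i=5: ✓ (witness j=5)
  i=6: ✓ (witness j=6)
  i=7: ✓ (witness j=7)
Positions where it holds: {0, 1, 2, 3, 4, 5, 6, 7} → 8.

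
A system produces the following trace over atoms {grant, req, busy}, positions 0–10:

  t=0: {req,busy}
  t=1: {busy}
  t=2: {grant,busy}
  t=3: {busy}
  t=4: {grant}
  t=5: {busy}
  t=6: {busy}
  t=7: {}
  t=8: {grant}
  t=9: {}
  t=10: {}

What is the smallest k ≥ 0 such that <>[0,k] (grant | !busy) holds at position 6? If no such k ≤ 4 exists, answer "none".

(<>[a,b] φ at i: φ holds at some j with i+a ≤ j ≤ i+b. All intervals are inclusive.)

1

Scan j = 6,7,… for (grant | !busy):
  j=6: fails
  j=7: holds
First hit at j=7, so smallest k = 7-6 = 1.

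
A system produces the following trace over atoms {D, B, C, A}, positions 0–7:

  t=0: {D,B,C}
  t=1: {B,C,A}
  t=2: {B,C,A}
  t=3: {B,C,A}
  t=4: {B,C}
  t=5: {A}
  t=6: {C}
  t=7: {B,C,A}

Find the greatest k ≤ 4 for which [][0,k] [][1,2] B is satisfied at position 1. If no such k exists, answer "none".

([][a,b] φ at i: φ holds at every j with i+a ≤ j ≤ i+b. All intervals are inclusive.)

[][1,2] B must hold from j=1 onward; find where it first fails.
  j=1: holds
  j=2: holds
  j=3: fails
Holds on [1,2], so largest k = 1.

1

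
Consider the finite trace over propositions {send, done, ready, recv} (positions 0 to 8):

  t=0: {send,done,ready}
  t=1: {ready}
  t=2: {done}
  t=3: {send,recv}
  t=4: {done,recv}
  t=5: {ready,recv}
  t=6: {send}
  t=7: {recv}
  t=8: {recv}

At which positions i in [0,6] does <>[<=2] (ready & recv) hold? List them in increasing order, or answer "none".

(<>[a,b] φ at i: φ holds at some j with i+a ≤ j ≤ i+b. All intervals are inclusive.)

3, 4, 5

Evaluate at each i in [0,6]:
  i=0: ✗ (none in [0,2])
  i=1: ✗ (none in [1,3])
  i=2: ✗ (none in [2,4])
  i=3: ✓ (witness j=5)
  i=4: ✓ (witness j=5)
  i=5: ✓ (witness j=5)
  i=6: ✗ (none in [6,8])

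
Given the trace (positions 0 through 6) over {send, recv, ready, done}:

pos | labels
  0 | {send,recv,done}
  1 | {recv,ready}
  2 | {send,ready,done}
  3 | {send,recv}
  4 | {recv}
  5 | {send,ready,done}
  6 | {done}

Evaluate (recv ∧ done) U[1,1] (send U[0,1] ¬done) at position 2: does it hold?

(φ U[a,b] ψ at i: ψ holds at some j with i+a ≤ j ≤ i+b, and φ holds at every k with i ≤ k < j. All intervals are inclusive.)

Need some j in [3,3] with (send U[0,1] ¬done), and (recv ∧ done) at every k in [2,j-1].
  j=3: (send U[0,1] ¬done) holds, but (recv ∧ done) fails at k=2 → not this j.
No j in the window works → until fails.

False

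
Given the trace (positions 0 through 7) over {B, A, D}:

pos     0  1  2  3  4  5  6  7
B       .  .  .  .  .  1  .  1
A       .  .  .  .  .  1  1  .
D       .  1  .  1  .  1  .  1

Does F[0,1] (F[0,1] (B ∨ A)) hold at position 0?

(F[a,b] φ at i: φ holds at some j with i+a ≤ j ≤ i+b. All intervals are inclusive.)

Check F[0,1] (B ∨ A) at each j in [0,1]:
  j=0: fails (none in [0,1])
  j=1: fails (none in [1,2])
No position in the window satisfies it → formula fails.

False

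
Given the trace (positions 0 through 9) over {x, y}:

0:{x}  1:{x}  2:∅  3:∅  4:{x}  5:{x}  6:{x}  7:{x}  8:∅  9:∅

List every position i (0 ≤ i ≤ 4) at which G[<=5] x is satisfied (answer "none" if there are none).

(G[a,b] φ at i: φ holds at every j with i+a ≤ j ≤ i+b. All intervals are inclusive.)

none

Evaluate at each i in [0,4]:
  i=0: ✗ (fails at j=2)
  i=1: ✗ (fails at j=2)
  i=2: ✗ (fails at j=2)
  i=3: ✗ (fails at j=3)
  i=4: ✗ (fails at j=8)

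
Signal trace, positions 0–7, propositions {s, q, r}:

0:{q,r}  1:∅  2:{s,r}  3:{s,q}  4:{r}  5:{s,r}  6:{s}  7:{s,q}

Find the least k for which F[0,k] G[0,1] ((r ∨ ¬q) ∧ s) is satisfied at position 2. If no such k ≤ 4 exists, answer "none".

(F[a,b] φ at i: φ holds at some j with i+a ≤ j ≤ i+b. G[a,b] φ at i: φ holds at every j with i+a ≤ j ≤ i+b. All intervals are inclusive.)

3

Scan j = 2,3,… for G[0,1] ((r ∨ ¬q) ∧ s):
  j=2: fails
  j=3: fails
  j=4: fails
  j=5: holds
First hit at j=5, so smallest k = 5-2 = 3.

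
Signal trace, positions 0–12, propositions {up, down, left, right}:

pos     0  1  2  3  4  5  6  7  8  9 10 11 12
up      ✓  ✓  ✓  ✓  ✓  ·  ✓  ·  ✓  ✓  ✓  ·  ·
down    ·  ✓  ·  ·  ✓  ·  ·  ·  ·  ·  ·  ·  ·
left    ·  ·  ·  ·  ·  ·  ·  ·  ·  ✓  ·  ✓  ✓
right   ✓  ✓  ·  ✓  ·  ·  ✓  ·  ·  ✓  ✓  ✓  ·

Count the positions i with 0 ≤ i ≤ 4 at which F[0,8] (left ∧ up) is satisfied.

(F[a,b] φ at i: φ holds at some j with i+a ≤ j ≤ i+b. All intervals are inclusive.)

4

Evaluate at each i in [0,4]:
  i=0: ✗ (none in [0,8])
  i=1: ✓ (witness j=9)
  i=2: ✓ (witness j=9)
  i=3: ✓ (witness j=9)
  i=4: ✓ (witness j=9)
Positions where it holds: {1, 2, 3, 4} → 4.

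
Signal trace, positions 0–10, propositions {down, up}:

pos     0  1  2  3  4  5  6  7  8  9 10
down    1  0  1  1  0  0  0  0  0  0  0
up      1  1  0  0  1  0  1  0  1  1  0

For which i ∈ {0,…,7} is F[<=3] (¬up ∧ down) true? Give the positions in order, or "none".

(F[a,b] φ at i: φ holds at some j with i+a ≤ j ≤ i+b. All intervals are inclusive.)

0, 1, 2, 3

Evaluate at each i in [0,7]:
  i=0: ✓ (witness j=2)
  i=1: ✓ (witness j=2)
  i=2: ✓ (witness j=2)
  i=3: ✓ (witness j=3)
  i=4: ✗ (none in [4,7])
  i=5: ✗ (none in [5,8])
  i=6: ✗ (none in [6,9])
  i=7: ✗ (none in [7,10])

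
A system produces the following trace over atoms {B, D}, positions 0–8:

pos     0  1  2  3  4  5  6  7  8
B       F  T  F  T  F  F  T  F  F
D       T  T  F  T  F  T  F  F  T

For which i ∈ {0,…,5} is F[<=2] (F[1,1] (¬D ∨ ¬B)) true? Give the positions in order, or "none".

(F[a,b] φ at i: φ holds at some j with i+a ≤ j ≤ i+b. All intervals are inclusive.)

Evaluate at each i in [0,5]:
  i=0: ✓ (witness j=1)
  i=1: ✓ (witness j=1)
  i=2: ✓ (witness j=3)
  i=3: ✓ (witness j=3)
  i=4: ✓ (witness j=4)
  i=5: ✓ (witness j=5)

0, 1, 2, 3, 4, 5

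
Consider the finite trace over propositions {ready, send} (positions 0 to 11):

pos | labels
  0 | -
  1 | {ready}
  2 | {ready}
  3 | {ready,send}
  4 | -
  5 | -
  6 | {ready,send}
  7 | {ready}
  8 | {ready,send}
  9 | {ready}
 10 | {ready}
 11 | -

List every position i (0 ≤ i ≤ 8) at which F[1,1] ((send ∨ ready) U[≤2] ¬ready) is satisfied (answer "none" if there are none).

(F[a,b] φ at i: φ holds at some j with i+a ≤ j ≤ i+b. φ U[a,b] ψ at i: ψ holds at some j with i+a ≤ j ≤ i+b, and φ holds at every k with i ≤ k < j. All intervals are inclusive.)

1, 2, 3, 4, 8

Evaluate at each i in [0,8]:
  i=0: ✗ (none in [1,1])
  i=1: ✓ (witness j=2)
  i=2: ✓ (witness j=3)
  i=3: ✓ (witness j=4)
  i=4: ✓ (witness j=5)
  i=5: ✗ (none in [6,6])
  i=6: ✗ (none in [7,7])
  i=7: ✗ (none in [8,8])
  i=8: ✓ (witness j=9)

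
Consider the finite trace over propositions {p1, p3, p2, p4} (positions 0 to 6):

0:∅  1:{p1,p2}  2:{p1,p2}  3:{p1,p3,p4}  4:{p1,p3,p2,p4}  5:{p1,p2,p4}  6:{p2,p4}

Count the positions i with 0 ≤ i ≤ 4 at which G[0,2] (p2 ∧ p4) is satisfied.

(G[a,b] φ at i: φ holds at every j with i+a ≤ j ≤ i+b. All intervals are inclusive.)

Evaluate at each i in [0,4]:
  i=0: ✗ (fails at j=0)
  i=1: ✗ (fails at j=1)
  i=2: ✗ (fails at j=2)
  i=3: ✗ (fails at j=3)
  i=4: ✓ (all of [4,6])
Positions where it holds: {4} → 1.

1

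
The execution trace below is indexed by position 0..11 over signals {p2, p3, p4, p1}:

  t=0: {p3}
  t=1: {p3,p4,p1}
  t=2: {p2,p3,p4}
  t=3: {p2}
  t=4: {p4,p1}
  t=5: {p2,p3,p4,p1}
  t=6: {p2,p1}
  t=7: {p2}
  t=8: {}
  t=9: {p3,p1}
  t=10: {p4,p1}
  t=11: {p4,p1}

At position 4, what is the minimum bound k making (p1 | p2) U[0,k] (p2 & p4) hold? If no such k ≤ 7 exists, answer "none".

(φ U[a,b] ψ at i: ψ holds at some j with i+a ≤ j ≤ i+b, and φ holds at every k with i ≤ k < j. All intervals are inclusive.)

Need earliest j ≥ 4 with (p2 & p4), and (p1 | p2) at every k in [4,j-1].
  j=4: rhs fails.
  j=5: rhs holds; lhs holds on [4,4]. k = 1.

1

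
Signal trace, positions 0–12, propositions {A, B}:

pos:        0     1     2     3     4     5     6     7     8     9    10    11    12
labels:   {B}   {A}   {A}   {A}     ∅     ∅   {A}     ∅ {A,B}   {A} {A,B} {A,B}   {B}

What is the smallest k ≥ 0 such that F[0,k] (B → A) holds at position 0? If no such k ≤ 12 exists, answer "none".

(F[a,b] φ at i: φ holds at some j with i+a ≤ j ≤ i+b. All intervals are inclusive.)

Scan j = 0,1,… for (B → A):
  j=0: fails
  j=1: holds
First hit at j=1, so smallest k = 1-0 = 1.

1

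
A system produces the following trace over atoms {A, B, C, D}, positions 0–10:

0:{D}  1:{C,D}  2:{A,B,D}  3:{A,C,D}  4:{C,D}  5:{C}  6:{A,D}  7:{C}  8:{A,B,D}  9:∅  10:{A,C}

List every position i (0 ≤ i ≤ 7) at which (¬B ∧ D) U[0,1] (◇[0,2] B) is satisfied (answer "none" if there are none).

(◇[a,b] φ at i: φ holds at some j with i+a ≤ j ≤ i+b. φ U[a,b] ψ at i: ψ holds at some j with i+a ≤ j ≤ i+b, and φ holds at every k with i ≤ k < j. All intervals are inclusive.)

Evaluate at each i in [0,7]:
  i=0: ✓ (rhs at j=0)
  i=1: ✓ (rhs at j=1)
  i=2: ✓ (rhs at j=2)
  i=3: ✗ (no rhs in [3,4])
  i=4: ✗ (no rhs in [4,5])
  i=5: ✗ (lhs fails at k=5 before rhs at j=6)
  i=6: ✓ (rhs at j=6)
  i=7: ✓ (rhs at j=7)

0, 1, 2, 6, 7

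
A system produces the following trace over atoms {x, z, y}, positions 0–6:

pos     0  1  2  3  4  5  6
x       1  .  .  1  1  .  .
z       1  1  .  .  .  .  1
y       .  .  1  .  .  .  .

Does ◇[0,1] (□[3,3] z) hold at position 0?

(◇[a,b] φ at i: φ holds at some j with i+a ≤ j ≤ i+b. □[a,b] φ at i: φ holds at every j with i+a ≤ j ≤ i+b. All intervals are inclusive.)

Check □[3,3] z at each j in [0,1]:
  j=0: fails at 3
  j=1: fails at 4
No position in the window satisfies it → formula fails.

Does not hold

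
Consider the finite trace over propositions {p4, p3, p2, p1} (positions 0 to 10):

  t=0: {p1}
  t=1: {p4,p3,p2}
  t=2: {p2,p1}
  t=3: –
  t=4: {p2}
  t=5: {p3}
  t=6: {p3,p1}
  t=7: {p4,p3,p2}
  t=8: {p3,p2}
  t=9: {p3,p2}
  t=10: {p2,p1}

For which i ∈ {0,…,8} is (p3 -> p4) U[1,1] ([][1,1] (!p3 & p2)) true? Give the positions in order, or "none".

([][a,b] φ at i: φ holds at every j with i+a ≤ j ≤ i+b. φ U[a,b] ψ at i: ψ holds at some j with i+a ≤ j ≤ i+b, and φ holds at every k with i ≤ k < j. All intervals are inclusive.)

Evaluate at each i in [0,8]:
  i=0: ✓ (rhs at j=1; lhs holds on [0,0])
  i=1: ✗ (no rhs in [2,2])
  i=2: ✓ (rhs at j=3; lhs holds on [2,2])
  i=3: ✗ (no rhs in [4,4])
  i=4: ✗ (no rhs in [5,5])
  i=5: ✗ (no rhs in [6,6])
  i=6: ✗ (no rhs in [7,7])
  i=7: ✗ (no rhs in [8,8])
  i=8: ✗ (lhs fails at k=8 before rhs at j=9)

0, 2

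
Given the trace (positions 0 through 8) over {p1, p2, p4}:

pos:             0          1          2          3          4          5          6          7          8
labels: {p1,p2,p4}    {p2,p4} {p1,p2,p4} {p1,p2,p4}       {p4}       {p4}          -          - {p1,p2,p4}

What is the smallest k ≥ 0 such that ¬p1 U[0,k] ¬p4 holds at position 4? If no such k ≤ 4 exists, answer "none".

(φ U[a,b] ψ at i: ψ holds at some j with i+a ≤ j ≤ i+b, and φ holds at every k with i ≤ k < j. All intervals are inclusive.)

Need earliest j ≥ 4 with ¬p4, and ¬p1 at every k in [4,j-1].
  j=4: rhs fails.
  j=5: rhs fails.
  j=6: rhs holds; lhs holds on [4,5]. k = 2.

2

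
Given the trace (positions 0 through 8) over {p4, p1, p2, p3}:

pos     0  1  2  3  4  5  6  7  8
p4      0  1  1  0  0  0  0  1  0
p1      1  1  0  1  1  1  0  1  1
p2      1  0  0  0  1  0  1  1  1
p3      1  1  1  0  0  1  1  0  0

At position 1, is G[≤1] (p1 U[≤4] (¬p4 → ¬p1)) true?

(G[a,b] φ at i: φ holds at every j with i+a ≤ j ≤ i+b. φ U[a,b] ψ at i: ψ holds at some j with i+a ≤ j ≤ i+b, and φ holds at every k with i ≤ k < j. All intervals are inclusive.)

Check (p1 U[≤4] (¬p4 → ¬p1)) at every j in [1,2]:
  j=1: holds
  j=2: holds
All positions satisfy it → formula holds.

Holds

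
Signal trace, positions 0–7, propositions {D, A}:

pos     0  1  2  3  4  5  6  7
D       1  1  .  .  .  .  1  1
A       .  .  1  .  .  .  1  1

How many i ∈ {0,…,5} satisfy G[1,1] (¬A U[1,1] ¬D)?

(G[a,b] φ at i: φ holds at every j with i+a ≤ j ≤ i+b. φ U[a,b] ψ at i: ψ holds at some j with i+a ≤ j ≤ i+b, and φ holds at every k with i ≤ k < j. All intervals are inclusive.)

Evaluate at each i in [0,5]:
  i=0: ✓ (all of [1,1])
  i=1: ✗ (fails at j=2)
  i=2: ✓ (all of [3,3])
  i=3: ✓ (all of [4,4])
  i=4: ✗ (fails at j=5)
  i=5: ✗ (fails at j=6)
Positions where it holds: {0, 2, 3} → 3.

3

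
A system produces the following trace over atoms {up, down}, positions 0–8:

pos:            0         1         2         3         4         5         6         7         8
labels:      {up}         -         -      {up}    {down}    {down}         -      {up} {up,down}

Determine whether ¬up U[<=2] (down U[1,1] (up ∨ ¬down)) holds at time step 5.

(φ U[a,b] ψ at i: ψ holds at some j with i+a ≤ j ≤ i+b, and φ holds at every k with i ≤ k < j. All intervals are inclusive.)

Need some j in [5,7] with (down U[1,1] (up ∨ ¬down)), and ¬up at every k in [5,j-1].
  j=5: (down U[1,1] (up ∨ ¬down)) holds; no prefix to check → satisfied.

True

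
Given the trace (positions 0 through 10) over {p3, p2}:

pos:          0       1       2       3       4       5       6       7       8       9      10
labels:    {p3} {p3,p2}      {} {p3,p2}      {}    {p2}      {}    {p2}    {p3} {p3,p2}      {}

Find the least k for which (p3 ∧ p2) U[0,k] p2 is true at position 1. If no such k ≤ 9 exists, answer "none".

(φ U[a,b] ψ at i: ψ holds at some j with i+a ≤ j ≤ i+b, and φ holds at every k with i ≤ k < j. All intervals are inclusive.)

Need earliest j ≥ 1 with p2, and (p3 ∧ p2) at every k in [1,j-1].
  j=1: rhs holds (empty prefix). k = 0.

0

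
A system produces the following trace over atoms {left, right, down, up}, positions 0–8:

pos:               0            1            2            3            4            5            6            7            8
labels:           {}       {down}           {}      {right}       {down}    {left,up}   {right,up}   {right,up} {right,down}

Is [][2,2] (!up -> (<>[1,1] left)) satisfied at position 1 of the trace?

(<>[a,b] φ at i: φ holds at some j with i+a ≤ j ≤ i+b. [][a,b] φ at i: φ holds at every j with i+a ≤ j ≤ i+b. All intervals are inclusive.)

Check (!up -> (<>[1,1] left)) at every j in [3,3]:
  j=3: antecedent true; consequent fails (none in [4,4]) → ✗
Fails at j=3 → formula fails.

Does not hold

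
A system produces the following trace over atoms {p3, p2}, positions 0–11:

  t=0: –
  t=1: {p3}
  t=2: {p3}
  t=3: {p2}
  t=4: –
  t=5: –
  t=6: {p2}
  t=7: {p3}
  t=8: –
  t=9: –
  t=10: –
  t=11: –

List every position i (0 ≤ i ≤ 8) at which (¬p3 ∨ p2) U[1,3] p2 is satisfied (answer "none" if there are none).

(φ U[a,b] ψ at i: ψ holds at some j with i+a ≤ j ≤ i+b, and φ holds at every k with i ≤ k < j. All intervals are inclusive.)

Evaluate at each i in [0,8]:
  i=0: ✗ (lhs fails at k=1 before rhs at j=3)
  i=1: ✗ (lhs fails at k=1 before rhs at j=3)
  i=2: ✗ (lhs fails at k=2 before rhs at j=3)
  i=3: ✓ (rhs at j=6; lhs holds on [3,5])
  i=4: ✓ (rhs at j=6; lhs holds on [4,5])
  i=5: ✓ (rhs at j=6; lhs holds on [5,5])
  i=6: ✗ (no rhs in [7,9])
  i=7: ✗ (no rhs in [8,10])
  i=8: ✗ (no rhs in [9,11])

3, 4, 5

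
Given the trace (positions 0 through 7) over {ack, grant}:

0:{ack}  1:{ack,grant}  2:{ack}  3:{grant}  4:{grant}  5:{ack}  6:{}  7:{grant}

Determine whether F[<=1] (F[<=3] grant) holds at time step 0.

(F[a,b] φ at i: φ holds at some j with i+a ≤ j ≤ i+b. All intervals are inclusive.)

Yes

Check F[<=3] grant at each j in [0,1]:
  j=0: holds (witness at 1)
  j=1: holds (witness at 1)
Found at j=0 → formula holds.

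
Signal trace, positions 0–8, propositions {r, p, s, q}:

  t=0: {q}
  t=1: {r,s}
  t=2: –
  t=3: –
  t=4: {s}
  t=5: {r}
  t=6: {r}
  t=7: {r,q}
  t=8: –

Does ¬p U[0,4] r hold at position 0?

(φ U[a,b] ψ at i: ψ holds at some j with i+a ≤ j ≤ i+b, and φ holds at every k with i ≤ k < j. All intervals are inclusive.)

Need some j in [0,4] with r, and ¬p at every k in [0,j-1].
  j=0: r false.
  j=1: r holds; ¬p holds at every k in [0,0] → satisfied.

True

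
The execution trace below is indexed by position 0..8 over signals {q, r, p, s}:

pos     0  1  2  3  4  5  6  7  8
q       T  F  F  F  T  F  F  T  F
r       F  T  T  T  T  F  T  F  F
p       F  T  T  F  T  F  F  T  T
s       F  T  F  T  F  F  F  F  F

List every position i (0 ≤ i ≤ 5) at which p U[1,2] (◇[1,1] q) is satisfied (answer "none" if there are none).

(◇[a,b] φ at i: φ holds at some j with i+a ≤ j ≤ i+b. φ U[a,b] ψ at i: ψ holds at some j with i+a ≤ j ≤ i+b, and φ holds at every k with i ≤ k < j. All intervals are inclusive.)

Evaluate at each i in [0,5]:
  i=0: ✗ (no rhs in [1,2])
  i=1: ✓ (rhs at j=3; lhs holds on [1,2])
  i=2: ✓ (rhs at j=3; lhs holds on [2,2])
  i=3: ✗ (no rhs in [4,5])
  i=4: ✗ (lhs fails at k=5 before rhs at j=6)
  i=5: ✗ (lhs fails at k=5 before rhs at j=6)

1, 2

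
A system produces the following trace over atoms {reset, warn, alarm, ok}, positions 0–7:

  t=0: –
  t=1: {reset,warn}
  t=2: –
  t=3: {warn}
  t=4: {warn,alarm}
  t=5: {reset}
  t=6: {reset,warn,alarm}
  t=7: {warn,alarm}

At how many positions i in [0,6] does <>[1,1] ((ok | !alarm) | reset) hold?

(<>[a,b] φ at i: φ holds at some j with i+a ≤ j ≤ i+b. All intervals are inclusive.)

Evaluate at each i in [0,6]:
  i=0: ✓ (witness j=1)
  i=1: ✓ (witness j=2)
  i=2: ✓ (witness j=3)
  i=3: ✗ (none in [4,4])
  i=4: ✓ (witness j=5)
  i=5: ✓ (witness j=6)
  i=6: ✗ (none in [7,7])
Positions where it holds: {0, 1, 2, 4, 5} → 5.

5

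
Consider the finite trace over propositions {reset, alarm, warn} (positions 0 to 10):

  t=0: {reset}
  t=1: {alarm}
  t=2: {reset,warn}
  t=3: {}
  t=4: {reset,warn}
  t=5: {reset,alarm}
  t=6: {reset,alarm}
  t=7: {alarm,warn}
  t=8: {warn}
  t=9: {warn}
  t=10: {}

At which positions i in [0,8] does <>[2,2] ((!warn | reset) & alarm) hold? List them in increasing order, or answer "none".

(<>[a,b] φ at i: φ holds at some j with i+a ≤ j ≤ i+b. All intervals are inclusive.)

3, 4

Evaluate at each i in [0,8]:
  i=0: ✗ (none in [2,2])
  i=1: ✗ (none in [3,3])
  i=2: ✗ (none in [4,4])
  i=3: ✓ (witness j=5)
  i=4: ✓ (witness j=6)
  i=5: ✗ (none in [7,7])
  i=6: ✗ (none in [8,8])
  i=7: ✗ (none in [9,9])
  i=8: ✗ (none in [10,10])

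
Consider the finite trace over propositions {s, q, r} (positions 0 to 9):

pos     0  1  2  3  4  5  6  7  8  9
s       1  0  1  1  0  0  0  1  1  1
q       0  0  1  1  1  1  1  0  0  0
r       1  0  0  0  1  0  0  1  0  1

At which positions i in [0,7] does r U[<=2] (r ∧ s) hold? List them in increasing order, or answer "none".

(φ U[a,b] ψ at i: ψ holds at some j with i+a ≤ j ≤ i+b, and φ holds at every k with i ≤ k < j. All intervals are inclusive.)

0, 7

Evaluate at each i in [0,7]:
  i=0: ✓ (rhs at j=0)
  i=1: ✗ (no rhs in [1,3])
  i=2: ✗ (no rhs in [2,4])
  i=3: ✗ (no rhs in [3,5])
  i=4: ✗ (no rhs in [4,6])
  i=5: ✗ (lhs fails at k=5 before rhs at j=7)
  i=6: ✗ (lhs fails at k=6 before rhs at j=7)
  i=7: ✓ (rhs at j=7)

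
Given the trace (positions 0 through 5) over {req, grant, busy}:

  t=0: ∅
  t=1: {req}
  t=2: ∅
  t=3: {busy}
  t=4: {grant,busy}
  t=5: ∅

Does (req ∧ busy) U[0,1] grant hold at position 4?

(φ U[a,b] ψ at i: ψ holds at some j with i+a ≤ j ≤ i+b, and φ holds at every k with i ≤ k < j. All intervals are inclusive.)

Need some j in [4,5] with grant, and (req ∧ busy) at every k in [4,j-1].
  j=4: grant holds; no prefix to check → satisfied.

Yes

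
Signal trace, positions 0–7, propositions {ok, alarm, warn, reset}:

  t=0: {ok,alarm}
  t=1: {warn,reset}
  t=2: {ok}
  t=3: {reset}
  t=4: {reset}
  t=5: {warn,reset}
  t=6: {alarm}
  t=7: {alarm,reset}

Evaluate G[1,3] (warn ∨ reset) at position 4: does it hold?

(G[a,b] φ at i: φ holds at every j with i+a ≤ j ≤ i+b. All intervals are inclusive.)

No

Check (warn ∨ reset) at every j in [5,7]:
  j=5: true
  j=6: false
  j=7: true
Fails at j=6 → formula fails.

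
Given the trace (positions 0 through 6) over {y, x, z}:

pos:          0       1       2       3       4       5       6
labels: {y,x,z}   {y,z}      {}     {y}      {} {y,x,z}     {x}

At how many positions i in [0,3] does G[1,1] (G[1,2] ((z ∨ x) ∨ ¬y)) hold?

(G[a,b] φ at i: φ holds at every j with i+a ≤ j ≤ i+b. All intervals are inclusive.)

2

Evaluate at each i in [0,3]:
  i=0: ✗ (fails at j=1)
  i=1: ✗ (fails at j=2)
  i=2: ✓ (all of [3,3])
  i=3: ✓ (all of [4,4])
Positions where it holds: {2, 3} → 2.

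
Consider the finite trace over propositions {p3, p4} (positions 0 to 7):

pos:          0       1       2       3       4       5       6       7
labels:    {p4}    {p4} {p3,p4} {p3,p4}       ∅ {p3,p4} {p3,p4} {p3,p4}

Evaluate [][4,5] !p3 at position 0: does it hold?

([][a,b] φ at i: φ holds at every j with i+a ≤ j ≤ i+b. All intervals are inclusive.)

Check !p3 at every j in [4,5]:
  j=4: true
  j=5: false
Fails at j=5 → formula fails.

Does not hold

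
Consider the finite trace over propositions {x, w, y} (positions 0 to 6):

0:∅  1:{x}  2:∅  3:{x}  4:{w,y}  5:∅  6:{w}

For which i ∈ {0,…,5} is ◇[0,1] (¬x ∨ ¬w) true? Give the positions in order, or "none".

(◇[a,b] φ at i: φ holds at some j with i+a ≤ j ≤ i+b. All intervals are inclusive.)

0, 1, 2, 3, 4, 5

Evaluate at each i in [0,5]:
  i=0: ✓ (witness j=0)
  i=1: ✓ (witness j=1)
  i=2: ✓ (witness j=2)
  i=3: ✓ (witness j=3)
  i=4: ✓ (witness j=4)
  i=5: ✓ (witness j=5)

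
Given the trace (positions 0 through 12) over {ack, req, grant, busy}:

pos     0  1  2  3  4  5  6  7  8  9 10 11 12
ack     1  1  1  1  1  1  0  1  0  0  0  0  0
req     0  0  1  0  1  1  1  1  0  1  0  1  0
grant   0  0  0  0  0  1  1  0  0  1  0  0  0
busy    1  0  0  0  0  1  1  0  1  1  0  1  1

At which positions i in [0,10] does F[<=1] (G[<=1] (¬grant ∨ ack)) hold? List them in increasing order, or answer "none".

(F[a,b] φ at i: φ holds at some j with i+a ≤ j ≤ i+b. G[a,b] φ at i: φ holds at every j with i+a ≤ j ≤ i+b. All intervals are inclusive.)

Evaluate at each i in [0,10]:
  i=0: ✓ (witness j=0)
  i=1: ✓ (witness j=1)
  i=2: ✓ (witness j=2)
  i=3: ✓ (witness j=3)
  i=4: ✓ (witness j=4)
  i=5: ✗ (none in [5,6])
  i=6: ✓ (witness j=7)
  i=7: ✓ (witness j=7)
  i=8: ✗ (none in [8,9])
  i=9: ✓ (witness j=10)
  i=10: ✓ (witness j=10)

0, 1, 2, 3, 4, 6, 7, 9, 10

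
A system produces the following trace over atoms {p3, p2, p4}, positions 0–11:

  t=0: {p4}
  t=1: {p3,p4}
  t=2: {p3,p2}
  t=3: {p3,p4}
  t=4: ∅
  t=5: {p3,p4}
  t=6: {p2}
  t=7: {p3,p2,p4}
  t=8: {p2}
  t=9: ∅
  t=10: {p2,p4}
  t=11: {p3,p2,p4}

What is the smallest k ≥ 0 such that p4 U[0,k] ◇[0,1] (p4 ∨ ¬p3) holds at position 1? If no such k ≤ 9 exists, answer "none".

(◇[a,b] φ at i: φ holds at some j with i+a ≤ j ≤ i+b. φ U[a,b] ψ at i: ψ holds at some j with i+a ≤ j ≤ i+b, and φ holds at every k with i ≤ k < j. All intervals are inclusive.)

Need earliest j ≥ 1 with ◇[0,1] (p4 ∨ ¬p3), and p4 at every k in [1,j-1].
  j=1: rhs holds (empty prefix). k = 0.

0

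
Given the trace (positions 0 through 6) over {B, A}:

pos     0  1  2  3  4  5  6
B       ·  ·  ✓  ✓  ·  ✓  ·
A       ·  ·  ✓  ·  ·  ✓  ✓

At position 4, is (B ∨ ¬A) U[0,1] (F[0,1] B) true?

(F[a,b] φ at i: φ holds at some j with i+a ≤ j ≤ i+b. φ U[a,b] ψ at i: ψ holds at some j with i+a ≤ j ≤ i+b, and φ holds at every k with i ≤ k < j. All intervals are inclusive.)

Holds

Need some j in [4,5] with F[0,1] B, and (B ∨ ¬A) at every k in [4,j-1].
  j=4: F[0,1] B holds; no prefix to check → satisfied.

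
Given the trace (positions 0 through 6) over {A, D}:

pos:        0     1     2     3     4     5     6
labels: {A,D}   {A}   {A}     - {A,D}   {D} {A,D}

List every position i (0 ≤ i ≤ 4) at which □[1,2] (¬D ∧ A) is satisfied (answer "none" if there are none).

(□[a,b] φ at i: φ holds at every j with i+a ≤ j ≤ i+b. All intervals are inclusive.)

Evaluate at each i in [0,4]:
  i=0: ✓ (all of [1,2])
  i=1: ✗ (fails at j=3)
  i=2: ✗ (fails at j=3)
  i=3: ✗ (fails at j=4)
  i=4: ✗ (fails at j=5)

0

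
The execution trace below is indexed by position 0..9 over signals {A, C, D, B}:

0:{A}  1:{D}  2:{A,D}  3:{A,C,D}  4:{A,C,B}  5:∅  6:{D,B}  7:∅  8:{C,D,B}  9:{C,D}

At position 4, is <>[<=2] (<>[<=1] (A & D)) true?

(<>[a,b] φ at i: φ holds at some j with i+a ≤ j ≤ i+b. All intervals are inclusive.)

Check <>[<=1] (A & D) at each j in [4,6]:
  j=4: fails (none in [4,5])
  j=5: fails (none in [5,6])
  j=6: fails (none in [6,7])
No position in the window satisfies it → formula fails.

False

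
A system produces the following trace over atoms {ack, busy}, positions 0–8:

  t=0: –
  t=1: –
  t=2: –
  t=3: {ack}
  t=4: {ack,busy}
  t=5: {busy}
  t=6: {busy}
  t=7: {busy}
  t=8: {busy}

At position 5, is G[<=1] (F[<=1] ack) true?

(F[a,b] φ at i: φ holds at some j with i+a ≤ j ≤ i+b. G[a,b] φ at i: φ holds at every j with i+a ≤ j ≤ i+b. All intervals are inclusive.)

Does not hold

Check F[<=1] ack at every j in [5,6]:
  j=5: fails (none in [5,6])
  j=6: fails (none in [6,7])
Fails at j=5 → formula fails.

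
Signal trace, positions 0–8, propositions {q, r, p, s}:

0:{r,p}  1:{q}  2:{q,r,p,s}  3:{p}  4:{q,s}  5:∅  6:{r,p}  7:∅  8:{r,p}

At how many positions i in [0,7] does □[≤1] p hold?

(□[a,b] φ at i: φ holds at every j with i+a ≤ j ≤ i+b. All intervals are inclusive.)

1

Evaluate at each i in [0,7]:
  i=0: ✗ (fails at j=1)
  i=1: ✗ (fails at j=1)
  i=2: ✓ (all of [2,3])
  i=3: ✗ (fails at j=4)
  i=4: ✗ (fails at j=4)
  i=5: ✗ (fails at j=5)
  i=6: ✗ (fails at j=7)
  i=7: ✗ (fails at j=7)
Positions where it holds: {2} → 1.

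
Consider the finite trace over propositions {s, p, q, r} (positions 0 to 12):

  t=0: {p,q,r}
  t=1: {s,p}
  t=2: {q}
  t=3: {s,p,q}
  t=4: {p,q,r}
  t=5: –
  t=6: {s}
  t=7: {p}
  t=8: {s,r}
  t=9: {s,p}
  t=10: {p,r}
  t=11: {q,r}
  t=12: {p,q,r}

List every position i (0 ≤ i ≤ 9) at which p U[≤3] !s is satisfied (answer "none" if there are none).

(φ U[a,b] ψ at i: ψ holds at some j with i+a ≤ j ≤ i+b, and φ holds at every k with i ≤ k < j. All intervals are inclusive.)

0, 1, 2, 3, 4, 5, 7, 9

Evaluate at each i in [0,9]:
  i=0: ✓ (rhs at j=0)
  i=1: ✓ (rhs at j=2; lhs holds on [1,1])
  i=2: ✓ (rhs at j=2)
  i=3: ✓ (rhs at j=4; lhs holds on [3,3])
  i=4: ✓ (rhs at j=4)
  i=5: ✓ (rhs at j=5)
  i=6: ✗ (lhs fails at k=6 before rhs at j=7)
  i=7: ✓ (rhs at j=7)
  i=8: ✗ (lhs fails at k=8 before rhs at j=10)
  i=9: ✓ (rhs at j=10; lhs holds on [9,9])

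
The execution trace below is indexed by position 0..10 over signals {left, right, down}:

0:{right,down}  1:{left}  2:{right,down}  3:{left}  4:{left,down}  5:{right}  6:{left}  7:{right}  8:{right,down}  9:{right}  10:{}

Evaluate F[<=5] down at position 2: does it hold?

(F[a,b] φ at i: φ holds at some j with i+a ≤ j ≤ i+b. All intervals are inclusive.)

Check down at each j in [2,7]:
  j=2: true
  j=3: false
  j=4: true
  j=5: false
  j=6: false
  j=7: false
Found at j=2 → formula holds.

Yes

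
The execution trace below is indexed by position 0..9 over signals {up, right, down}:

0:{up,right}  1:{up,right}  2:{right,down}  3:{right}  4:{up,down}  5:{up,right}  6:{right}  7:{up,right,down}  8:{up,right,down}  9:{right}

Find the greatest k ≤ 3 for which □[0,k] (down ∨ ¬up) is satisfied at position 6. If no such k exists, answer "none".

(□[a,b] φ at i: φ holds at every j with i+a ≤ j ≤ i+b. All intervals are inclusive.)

(down ∨ ¬up) must hold from j=6 onward; find where it first fails.
  j=6: holds
  j=7: holds
  j=8: holds
  j=9: holds
Holds through j=9; largest k = 3.

3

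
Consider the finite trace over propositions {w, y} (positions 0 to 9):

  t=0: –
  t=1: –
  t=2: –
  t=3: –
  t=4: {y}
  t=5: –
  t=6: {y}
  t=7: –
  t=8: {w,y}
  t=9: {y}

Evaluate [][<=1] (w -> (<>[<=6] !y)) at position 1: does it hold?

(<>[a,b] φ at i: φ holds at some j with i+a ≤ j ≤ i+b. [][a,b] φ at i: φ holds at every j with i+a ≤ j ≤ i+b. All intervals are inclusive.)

Holds

Check (w -> (<>[<=6] !y)) at every j in [1,2]:
  j=1: antecedent false → ✓
  j=2: antecedent false → ✓
All positions satisfy it → formula holds.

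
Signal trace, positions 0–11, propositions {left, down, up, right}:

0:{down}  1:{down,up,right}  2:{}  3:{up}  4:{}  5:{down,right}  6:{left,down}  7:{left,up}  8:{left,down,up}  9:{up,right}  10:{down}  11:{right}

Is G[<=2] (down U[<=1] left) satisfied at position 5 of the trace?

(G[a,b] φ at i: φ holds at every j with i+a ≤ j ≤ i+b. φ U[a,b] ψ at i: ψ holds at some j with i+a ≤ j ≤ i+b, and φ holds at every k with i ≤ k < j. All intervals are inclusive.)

Check (down U[<=1] left) at every j in [5,7]:
  j=5: holds
  j=6: holds
  j=7: holds
All positions satisfy it → formula holds.

Holds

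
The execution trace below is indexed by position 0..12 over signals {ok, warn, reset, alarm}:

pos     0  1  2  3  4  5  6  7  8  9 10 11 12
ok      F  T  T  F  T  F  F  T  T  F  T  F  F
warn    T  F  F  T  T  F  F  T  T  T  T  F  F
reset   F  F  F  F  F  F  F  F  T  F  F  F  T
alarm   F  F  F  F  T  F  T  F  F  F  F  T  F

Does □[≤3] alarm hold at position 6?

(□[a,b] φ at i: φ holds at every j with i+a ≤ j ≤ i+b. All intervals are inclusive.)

Check alarm at every j in [6,9]:
  j=6: true
  j=7: false
  j=8: false
  j=9: false
Fails at j=7 → formula fails.

No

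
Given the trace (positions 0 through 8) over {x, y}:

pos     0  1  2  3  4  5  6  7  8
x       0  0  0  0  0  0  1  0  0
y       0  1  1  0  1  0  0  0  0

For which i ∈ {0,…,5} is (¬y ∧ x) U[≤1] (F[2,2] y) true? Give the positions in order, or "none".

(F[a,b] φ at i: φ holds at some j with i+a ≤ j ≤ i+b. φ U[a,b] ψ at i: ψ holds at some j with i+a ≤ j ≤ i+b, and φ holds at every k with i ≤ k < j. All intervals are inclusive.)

Evaluate at each i in [0,5]:
  i=0: ✓ (rhs at j=0)
  i=1: ✗ (lhs fails at k=1 before rhs at j=2)
  i=2: ✓ (rhs at j=2)
  i=3: ✗ (no rhs in [3,4])
  i=4: ✗ (no rhs in [4,5])
  i=5: ✗ (no rhs in [5,6])

0, 2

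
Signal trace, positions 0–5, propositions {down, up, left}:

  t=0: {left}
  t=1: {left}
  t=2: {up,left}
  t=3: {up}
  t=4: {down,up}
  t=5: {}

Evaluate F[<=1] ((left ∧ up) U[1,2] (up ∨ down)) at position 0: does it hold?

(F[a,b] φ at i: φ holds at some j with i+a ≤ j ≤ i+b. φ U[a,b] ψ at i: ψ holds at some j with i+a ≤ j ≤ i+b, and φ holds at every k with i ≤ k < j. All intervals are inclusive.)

Check ((left ∧ up) U[1,2] (up ∨ down)) at each j in [0,1]:
  j=0: fails
  j=1: fails
No position in the window satisfies it → formula fails.

Does not hold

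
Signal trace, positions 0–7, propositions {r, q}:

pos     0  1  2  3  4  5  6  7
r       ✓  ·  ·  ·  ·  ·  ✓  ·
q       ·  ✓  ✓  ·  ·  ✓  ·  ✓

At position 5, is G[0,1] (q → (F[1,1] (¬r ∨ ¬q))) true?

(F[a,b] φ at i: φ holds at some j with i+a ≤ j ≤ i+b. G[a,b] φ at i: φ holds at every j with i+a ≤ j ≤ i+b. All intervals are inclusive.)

Check (q → (F[1,1] (¬r ∨ ¬q))) at every j in [5,6]:
  j=5: antecedent true; consequent holds (witness at 6) → ✓
  j=6: antecedent false → ✓
All positions satisfy it → formula holds.

True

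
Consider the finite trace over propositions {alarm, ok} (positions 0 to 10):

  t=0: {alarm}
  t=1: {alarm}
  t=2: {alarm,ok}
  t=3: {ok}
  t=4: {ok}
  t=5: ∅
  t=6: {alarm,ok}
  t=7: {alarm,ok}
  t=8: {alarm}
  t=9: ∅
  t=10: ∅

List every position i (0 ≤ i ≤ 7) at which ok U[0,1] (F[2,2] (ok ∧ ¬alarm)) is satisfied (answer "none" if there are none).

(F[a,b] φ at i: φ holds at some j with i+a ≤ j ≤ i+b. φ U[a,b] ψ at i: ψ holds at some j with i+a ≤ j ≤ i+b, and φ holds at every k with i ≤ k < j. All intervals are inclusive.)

1, 2

Evaluate at each i in [0,7]:
  i=0: ✗ (lhs fails at k=0 before rhs at j=1)
  i=1: ✓ (rhs at j=1)
  i=2: ✓ (rhs at j=2)
  i=3: ✗ (no rhs in [3,4])
  i=4: ✗ (no rhs in [4,5])
  i=5: ✗ (no rhs in [5,6])
  i=6: ✗ (no rhs in [6,7])
  i=7: ✗ (no rhs in [7,8])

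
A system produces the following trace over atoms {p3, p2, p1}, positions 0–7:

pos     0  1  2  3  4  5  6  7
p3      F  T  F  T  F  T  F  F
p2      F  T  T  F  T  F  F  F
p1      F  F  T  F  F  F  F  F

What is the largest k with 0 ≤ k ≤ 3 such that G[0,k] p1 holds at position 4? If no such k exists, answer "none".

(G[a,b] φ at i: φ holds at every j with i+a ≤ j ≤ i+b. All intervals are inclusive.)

none

p1 must hold from j=4 onward; find where it first fails.
  j=4: fails → no k works.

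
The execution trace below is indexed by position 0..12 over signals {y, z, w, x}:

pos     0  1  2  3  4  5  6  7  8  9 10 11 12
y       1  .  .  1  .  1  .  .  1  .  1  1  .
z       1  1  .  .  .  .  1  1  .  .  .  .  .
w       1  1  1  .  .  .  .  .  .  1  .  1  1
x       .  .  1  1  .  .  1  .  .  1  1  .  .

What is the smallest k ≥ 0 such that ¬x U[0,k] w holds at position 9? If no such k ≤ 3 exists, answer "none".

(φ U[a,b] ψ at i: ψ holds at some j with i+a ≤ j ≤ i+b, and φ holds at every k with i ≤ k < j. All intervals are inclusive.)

0

Need earliest j ≥ 9 with w, and ¬x at every k in [9,j-1].
  j=9: rhs holds (empty prefix). k = 0.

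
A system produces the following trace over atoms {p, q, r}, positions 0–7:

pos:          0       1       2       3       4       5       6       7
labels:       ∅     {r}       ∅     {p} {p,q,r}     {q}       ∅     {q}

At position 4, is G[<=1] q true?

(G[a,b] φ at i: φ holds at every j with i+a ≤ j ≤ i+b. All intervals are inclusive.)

Holds

Check q at every j in [4,5]:
  j=4: true
  j=5: true
All positions satisfy it → formula holds.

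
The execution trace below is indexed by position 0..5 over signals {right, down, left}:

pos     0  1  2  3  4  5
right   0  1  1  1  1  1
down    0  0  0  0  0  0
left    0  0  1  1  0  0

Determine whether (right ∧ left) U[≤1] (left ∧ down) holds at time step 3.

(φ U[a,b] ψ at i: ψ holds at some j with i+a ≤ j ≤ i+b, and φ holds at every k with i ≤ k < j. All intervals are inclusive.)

Does not hold

Need some j in [3,4] with (left ∧ down), and (right ∧ left) at every k in [3,j-1].
  j=3: (left ∧ down) false.
  j=4: (left ∧ down) false.
No j in the window works → until fails.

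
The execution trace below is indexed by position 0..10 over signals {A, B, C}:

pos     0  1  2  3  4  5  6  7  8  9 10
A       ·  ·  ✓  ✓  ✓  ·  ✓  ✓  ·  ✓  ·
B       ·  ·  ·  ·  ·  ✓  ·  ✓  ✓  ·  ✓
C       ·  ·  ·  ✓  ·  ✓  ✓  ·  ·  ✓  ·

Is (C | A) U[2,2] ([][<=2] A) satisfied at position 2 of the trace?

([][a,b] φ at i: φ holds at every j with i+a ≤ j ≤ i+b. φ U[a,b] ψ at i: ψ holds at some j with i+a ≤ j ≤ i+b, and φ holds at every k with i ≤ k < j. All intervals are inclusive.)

No

Need some j in [4,4] with [][<=2] A, and (C | A) at every k in [2,j-1].
  j=4: [][<=2] A — fails at 5.
No j in the window works → until fails.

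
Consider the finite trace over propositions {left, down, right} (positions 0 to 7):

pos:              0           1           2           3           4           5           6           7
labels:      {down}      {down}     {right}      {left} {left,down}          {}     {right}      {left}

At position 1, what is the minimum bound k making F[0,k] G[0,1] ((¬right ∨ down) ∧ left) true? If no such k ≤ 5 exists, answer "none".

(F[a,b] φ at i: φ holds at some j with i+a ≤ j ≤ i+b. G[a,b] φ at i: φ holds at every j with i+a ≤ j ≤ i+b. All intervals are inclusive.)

Scan j = 1,2,… for G[0,1] ((¬right ∨ down) ∧ left):
  j=1: fails
  j=2: fails
  j=3: holds
First hit at j=3, so smallest k = 3-1 = 2.

2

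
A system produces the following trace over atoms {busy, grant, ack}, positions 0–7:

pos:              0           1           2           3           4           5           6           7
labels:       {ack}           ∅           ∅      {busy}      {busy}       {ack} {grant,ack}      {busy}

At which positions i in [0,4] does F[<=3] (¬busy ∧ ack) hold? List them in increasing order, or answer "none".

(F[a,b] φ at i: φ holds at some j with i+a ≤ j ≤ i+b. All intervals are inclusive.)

Evaluate at each i in [0,4]:
  i=0: ✓ (witness j=0)
  i=1: ✗ (none in [1,4])
  i=2: ✓ (witness j=5)
  i=3: ✓ (witness j=5)
  i=4: ✓ (witness j=5)

0, 2, 3, 4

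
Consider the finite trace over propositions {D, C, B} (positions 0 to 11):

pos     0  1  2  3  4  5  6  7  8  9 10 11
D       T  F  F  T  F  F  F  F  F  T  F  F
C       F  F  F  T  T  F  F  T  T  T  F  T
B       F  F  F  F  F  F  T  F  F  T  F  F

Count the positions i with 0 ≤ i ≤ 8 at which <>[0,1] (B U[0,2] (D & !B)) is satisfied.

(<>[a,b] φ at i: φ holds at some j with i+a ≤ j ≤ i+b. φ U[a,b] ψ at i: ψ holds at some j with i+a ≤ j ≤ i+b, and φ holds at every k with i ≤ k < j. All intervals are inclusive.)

3

Evaluate at each i in [0,8]:
  i=0: ✓ (witness j=0)
  i=1: ✗ (none in [1,2])
  i=2: ✓ (witness j=3)
  i=3: ✓ (witness j=3)
  i=4: ✗ (none in [4,5])
  i=5: ✗ (none in [5,6])
  i=6: ✗ (none in [6,7])
  i=7: ✗ (none in [7,8])
  i=8: ✗ (none in [8,9])
Positions where it holds: {0, 2, 3} → 3.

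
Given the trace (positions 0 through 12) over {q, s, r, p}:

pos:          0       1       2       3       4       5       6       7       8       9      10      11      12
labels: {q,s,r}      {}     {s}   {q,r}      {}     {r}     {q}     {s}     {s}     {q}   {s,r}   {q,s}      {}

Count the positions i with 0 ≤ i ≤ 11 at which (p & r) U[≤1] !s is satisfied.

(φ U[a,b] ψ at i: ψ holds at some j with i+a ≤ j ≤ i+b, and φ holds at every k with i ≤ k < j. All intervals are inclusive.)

6

Evaluate at each i in [0,11]:
  i=0: ✗ (lhs fails at k=0 before rhs at j=1)
  i=1: ✓ (rhs at j=1)
  i=2: ✗ (lhs fails at k=2 before rhs at j=3)
  i=3: ✓ (rhs at j=3)
  i=4: ✓ (rhs at j=4)
  i=5: ✓ (rhs at j=5)
  i=6: ✓ (rhs at j=6)
  i=7: ✗ (no rhs in [7,8])
  i=8: ✗ (lhs fails at k=8 before rhs at j=9)
  i=9: ✓ (rhs at j=9)
  i=10: ✗ (no rhs in [10,11])
  i=11: ✗ (lhs fails at k=11 before rhs at j=12)
Positions where it holds: {1, 3, 4, 5, 6, 9} → 6.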